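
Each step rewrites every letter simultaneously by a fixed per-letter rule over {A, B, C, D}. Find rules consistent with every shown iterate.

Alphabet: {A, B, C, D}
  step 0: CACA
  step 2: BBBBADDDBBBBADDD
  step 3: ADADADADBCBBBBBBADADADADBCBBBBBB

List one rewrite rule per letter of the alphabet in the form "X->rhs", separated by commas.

A->BC, B->AD, C->DD, D->BB

  step 2 ⇒ step 3: BBBBADDDBBBBADDD ⇒ AD·AD·AD·AD·BC·BB·BB·BB·AD·AD·AD·AD·BC·BB·BB·BB
    A ↦ BC
    B ↦ AD
    D ↦ BB
    C ↦ DD  (constrained at step 0)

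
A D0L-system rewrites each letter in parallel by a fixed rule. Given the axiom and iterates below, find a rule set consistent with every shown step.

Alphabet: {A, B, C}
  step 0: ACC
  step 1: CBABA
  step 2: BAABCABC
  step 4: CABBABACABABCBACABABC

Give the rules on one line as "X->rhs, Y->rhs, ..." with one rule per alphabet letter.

  step 1 ⇒ step 2: CBABA ⇒ BA·AB·C·AB·C
    A ↦ C
    B ↦ AB
    C ↦ BA

A->C, B->AB, C->BA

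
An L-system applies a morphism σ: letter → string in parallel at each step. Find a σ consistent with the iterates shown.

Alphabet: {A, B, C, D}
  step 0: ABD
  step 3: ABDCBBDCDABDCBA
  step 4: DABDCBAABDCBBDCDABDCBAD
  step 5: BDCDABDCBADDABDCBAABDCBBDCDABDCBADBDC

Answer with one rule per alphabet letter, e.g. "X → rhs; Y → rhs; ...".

A->D, B->A, C->B, D->BDC

  step 4 ⇒ step 5: DABDCBAABDCBBDCDABDCBAD ⇒ BDC·D·A·BDC·B·A·D·D·A·BDC·B·A·A·BDC·B·BDC·D·A·BDC·B·A·D·BDC
    A ↦ D
    B ↦ A
    C ↦ B
    D ↦ BDC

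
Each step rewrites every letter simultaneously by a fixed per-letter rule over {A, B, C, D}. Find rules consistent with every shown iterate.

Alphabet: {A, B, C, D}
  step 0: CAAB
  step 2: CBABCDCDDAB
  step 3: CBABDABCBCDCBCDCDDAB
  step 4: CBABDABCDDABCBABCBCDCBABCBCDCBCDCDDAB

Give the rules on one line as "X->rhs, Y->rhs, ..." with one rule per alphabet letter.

  step 3 ⇒ step 4: CBABDABCBCDCBCDCDDAB ⇒ CB·AB·D·AB·CD·D·AB·CB·AB·CB·CD·CB·AB·CB·CD·CB·CD·CD·D·AB
    A ↦ D
    B ↦ AB
    C ↦ CB
    D ↦ CD

A->D, B->AB, C->CB, D->CD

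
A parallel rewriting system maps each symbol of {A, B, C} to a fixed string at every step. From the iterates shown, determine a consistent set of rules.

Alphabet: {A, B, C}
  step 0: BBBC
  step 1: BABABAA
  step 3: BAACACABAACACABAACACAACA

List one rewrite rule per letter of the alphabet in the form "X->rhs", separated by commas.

  step 0 ⇒ step 1: BBBC ⇒ BA·BA·BA·A
    B ↦ BA
    C ↦ A
    A ↦ AC  (constrained at step 1)

A->AC, B->BA, C->A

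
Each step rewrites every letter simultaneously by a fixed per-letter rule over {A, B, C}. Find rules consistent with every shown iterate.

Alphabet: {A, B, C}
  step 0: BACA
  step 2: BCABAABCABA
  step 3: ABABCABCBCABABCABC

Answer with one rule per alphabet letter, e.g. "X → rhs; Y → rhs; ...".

  step 2 ⇒ step 3: BCABAABCABA ⇒ A·BA·BC·A·BC·BC·A·BA·BC·A·BC
    A ↦ BC
    B ↦ A
    C ↦ BA

A->BC, B->A, C->BA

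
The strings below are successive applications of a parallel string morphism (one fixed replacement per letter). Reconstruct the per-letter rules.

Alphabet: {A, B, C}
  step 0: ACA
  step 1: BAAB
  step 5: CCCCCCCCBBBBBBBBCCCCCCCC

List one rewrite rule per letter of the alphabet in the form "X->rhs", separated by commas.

A->B, B->CC, C->AA

  step 0 ⇒ step 1: ACA ⇒ B·AA·B
    A ↦ B
    C ↦ AA
    B ↦ CC  (constrained at step 1)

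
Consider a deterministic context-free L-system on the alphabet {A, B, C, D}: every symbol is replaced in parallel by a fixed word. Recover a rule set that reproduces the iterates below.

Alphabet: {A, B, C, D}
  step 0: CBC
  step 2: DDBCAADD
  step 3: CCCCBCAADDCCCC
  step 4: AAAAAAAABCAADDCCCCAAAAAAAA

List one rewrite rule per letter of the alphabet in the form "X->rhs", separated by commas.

  step 3 ⇒ step 4: CCCCBCAADDCCCC ⇒ AA·AA·AA·AA·BC·AA·D·D·CC·CC·AA·AA·AA·AA
    A ↦ D
    B ↦ BC
    C ↦ AA
    D ↦ CC

A->D, B->BC, C->AA, D->CC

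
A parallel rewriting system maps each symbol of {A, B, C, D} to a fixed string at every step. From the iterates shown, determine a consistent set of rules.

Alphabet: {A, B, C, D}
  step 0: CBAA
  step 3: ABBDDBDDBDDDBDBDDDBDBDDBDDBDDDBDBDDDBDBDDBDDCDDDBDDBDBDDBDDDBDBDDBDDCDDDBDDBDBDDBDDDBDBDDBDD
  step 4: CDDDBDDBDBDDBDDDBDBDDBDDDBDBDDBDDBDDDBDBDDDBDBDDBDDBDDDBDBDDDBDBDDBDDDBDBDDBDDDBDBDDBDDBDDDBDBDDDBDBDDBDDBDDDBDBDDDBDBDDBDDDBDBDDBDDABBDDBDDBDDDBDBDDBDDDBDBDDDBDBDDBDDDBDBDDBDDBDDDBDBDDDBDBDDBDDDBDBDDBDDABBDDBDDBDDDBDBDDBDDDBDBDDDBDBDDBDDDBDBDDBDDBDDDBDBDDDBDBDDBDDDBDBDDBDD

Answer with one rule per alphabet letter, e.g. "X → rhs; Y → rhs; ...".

A->CDD, B->DBD, C->AB, D->BDD

  step 3 ⇒ step 4: ABBDDBDDBDDDBDBDDDBDBDDBDDBDDDBDBDDDBDBDDBDDCDDDBDDBDBDDBDDDBDBDDBDDCDDDBDDBDBDDBDDDBDBDDBDD ⇒ CDD·DBD·DBD·BDD·BDD·DBD·BDD·BDD·DBD·BDD·BDD·BDD·DBD·BDD·DBD·BDD·BDD·BDD·DBD·BDD·DBD·BDD·BDD·DBD·BDD·BDD·DBD·BDD·BDD·BDD·DBD·BDD·DBD·BDD·BDD·BDD·DBD·BDD·DBD·BDD·BDD·DBD·BDD·BDD·AB·BDD·BDD·BDD·DBD·BDD·BDD·DBD·BDD·DBD·BDD·BDD·DBD·BDD·BDD·BDD·DBD·BDD·DBD·BDD·BDD·DBD·BDD·BDD·AB·BDD·BDD·BDD·DBD·BDD·BDD·DBD·BDD·DBD·BDD·BDD·DBD·BDD·BDD·BDD·DBD·BDD·DBD·BDD·BDD·DBD·BDD·BDD
    A ↦ CDD
    B ↦ DBD
    C ↦ AB
    D ↦ BDD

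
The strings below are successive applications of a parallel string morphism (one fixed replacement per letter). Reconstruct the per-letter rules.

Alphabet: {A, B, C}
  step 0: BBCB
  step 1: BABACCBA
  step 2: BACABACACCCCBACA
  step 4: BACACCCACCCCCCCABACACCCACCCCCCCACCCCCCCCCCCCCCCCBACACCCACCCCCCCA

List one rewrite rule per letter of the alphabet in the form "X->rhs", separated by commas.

  step 1 ⇒ step 2: BABACCBA ⇒ BA·CA·BA·CA·CC·CC·BA·CA
    A ↦ CA
    B ↦ BA
    C ↦ CC

A->CA, B->BA, C->CC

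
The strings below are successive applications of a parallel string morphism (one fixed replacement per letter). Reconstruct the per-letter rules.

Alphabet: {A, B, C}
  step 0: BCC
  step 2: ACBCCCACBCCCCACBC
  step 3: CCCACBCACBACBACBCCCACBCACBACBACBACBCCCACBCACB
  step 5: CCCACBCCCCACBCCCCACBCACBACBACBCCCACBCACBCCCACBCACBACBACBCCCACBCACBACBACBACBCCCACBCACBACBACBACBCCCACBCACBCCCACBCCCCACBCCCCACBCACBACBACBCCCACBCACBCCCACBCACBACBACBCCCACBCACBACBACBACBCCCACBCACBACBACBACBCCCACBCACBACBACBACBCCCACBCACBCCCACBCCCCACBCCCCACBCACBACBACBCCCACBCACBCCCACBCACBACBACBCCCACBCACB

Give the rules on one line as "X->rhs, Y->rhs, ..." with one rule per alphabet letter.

  step 2 ⇒ step 3: ACBCCCACBCCCCACBC ⇒ CCC·ACB·C·ACB·ACB·ACB·CCC·ACB·C·ACB·ACB·ACB·ACB·CCC·ACB·C·ACB
    A ↦ CCC
    B ↦ C
    C ↦ ACB

A->CCC, B->C, C->ACB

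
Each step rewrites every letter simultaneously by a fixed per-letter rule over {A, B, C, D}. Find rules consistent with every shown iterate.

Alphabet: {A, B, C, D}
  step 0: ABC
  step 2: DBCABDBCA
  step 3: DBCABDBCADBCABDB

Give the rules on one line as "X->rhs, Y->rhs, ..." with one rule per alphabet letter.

A->DB, B->CA, C->B, D->DB

  step 2 ⇒ step 3: DBCABDBCA ⇒ DB·CA·B·DB·CA·DB·CA·B·DB
    A ↦ DB
    B ↦ CA
    C ↦ B
    D ↦ DB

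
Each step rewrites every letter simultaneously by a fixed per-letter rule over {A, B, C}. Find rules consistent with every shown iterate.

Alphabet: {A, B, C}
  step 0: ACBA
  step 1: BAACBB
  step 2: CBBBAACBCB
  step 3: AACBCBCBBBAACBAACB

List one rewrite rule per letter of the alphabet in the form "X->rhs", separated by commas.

  step 2 ⇒ step 3: CBBBAACBCB ⇒ AA·CB·CB·CB·B·B·AA·CB·AA·CB
    A ↦ B
    B ↦ CB
    C ↦ AA

A->B, B->CB, C->AA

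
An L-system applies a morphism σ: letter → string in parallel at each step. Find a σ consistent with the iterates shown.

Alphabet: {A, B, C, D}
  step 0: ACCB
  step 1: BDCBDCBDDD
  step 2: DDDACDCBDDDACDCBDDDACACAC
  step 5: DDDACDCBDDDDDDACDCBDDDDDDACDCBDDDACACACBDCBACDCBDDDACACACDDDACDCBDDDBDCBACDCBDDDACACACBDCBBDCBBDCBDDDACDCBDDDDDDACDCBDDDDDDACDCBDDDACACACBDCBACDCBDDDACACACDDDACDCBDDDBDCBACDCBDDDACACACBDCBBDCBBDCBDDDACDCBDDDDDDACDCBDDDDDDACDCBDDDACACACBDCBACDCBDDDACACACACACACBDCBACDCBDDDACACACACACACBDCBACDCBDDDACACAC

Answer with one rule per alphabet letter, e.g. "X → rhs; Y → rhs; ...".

  step 1 ⇒ step 2: BDCBDCBDDD ⇒ DDD·AC·DCB·DDD·AC·DCB·DDD·AC·AC·AC
    B ↦ DDD
    C ↦ DCB
    D ↦ AC
  step 0 ⇒ step 1: ACCB ⇒ B·DCB·DCB·DDD
    A ↦ B

A->B, B->DDD, C->DCB, D->AC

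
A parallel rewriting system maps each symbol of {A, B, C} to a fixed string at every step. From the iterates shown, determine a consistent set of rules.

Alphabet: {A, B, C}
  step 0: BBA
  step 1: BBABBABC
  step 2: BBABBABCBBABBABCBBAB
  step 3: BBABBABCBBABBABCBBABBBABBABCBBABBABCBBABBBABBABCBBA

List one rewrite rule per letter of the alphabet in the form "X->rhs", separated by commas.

A->BC, B->BBA, C->B

  step 2 ⇒ step 3: BBABBABCBBABBABCBBAB ⇒ BBA·BBA·BC·BBA·BBA·BC·BBA·B·BBA·BBA·BC·BBA·BBA·BC·BBA·B·BBA·BBA·BC·BBA
    A ↦ BC
    B ↦ BBA
    C ↦ B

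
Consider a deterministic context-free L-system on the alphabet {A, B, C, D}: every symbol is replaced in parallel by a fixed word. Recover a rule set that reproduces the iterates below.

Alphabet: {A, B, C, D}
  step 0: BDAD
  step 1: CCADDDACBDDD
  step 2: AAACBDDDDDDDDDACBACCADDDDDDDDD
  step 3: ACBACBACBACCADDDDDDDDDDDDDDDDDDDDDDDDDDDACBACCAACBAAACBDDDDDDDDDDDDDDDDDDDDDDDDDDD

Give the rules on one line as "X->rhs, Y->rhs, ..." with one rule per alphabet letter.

  step 2 ⇒ step 3: AAACBDDDDDDDDDACBACCADDDDDDDDD ⇒ ACB·ACB·ACB·A·CCA·DDD·DDD·DDD·DDD·DDD·DDD·DDD·DDD·DDD·ACB·A·CCA·ACB·A·A·ACB·DDD·DDD·DDD·DDD·DDD·DDD·DDD·DDD·DDD
    A ↦ ACB
    B ↦ CCA
    C ↦ A
    D ↦ DDD

A->ACB, B->CCA, C->A, D->DDD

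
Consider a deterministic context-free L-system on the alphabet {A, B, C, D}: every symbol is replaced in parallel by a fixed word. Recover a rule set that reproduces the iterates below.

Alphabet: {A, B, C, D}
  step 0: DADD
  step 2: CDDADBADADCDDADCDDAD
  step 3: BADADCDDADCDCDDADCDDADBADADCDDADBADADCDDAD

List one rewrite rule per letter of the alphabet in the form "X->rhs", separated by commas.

A->CDD, B->CD, C->B, D->AD

  step 2 ⇒ step 3: CDDADBADADCDDADCDDAD ⇒ B·AD·AD·CDD·AD·CD·CDD·AD·CDD·AD·B·AD·AD·CDD·AD·B·AD·AD·CDD·AD
    A ↦ CDD
    B ↦ CD
    C ↦ B
    D ↦ AD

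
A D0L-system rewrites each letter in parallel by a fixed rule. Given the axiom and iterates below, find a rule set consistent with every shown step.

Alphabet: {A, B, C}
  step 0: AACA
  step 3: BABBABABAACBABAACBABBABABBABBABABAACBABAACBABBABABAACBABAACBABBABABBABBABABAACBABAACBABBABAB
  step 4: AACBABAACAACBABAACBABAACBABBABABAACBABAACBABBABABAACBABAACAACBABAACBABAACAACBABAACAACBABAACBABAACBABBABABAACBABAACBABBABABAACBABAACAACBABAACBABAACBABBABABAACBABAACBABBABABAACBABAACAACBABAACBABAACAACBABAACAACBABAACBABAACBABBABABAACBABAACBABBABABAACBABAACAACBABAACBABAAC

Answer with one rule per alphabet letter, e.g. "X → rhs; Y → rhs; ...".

A->BAB, B->AAC, C->AB

  step 3 ⇒ step 4: BABBABABAACBABAACBABBABABBABBABABAACBABAACBABBABABAACBABAACBABBABABBABBABABAACBABAACBABBABAB ⇒ AAC·BAB·AAC·AAC·BAB·AAC·BAB·AAC·BAB·BAB·AB·AAC·BAB·AAC·BAB·BAB·AB·AAC·BAB·AAC·AAC·BAB·AAC·BAB·AAC·AAC·BAB·AAC·AAC·BAB·AAC·BAB·AAC·BAB·BAB·AB·AAC·BAB·AAC·BAB·BAB·AB·AAC·BAB·AAC·AAC·BAB·AAC·BAB·AAC·BAB·BAB·AB·AAC·BAB·AAC·BAB·BAB·AB·AAC·BAB·AAC·AAC·BAB·AAC·BAB·AAC·AAC·BAB·AAC·AAC·BAB·AAC·BAB·AAC·BAB·BAB·AB·AAC·BAB·AAC·BAB·BAB·AB·AAC·BAB·AAC·AAC·BAB·AAC·BAB·AAC
    A ↦ BAB
    B ↦ AAC
    C ↦ AB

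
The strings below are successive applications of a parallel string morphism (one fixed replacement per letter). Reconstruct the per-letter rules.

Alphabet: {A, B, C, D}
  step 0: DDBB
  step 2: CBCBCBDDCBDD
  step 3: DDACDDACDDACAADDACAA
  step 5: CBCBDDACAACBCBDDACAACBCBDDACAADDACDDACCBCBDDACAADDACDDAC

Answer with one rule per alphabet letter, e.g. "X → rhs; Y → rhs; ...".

A->CB, B->AC, C->DD, D->A

  step 2 ⇒ step 3: CBCBCBDDCBDD ⇒ DD·AC·DD·AC·DD·AC·A·A·DD·AC·A·A
    B ↦ AC
    C ↦ DD
    D ↦ A
    A ↦ CB  (constrained at step 3)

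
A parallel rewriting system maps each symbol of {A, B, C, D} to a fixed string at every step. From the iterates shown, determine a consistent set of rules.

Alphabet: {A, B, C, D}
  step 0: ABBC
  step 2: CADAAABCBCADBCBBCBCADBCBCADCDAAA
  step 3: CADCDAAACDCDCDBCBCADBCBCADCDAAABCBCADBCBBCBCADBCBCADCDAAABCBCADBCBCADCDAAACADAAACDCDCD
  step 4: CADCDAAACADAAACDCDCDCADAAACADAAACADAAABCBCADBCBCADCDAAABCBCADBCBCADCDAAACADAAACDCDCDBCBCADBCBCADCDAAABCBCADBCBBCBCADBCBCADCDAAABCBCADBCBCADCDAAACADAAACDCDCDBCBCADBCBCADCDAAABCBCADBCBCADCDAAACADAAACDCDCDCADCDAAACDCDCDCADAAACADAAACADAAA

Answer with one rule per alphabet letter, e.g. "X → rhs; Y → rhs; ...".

A->CD, B->BCB, C->CAD, D->AAA

  step 3 ⇒ step 4: CADCDAAACDCDCDBCBCADBCBCADCDAAABCBCADBCBBCBCADBCBCADCDAAABCBCADBCBCADCDAAACADAAACDCDCD ⇒ CAD·CD·AAA·CAD·AAA·CD·CD·CD·CAD·AAA·CAD·AAA·CAD·AAA·BCB·CAD·BCB·CAD·CD·AAA·BCB·CAD·BCB·CAD·CD·AAA·CAD·AAA·CD·CD·CD·BCB·CAD·BCB·CAD·CD·AAA·BCB·CAD·BCB·BCB·CAD·BCB·CAD·CD·AAA·BCB·CAD·BCB·CAD·CD·AAA·CAD·AAA·CD·CD·CD·BCB·CAD·BCB·CAD·CD·AAA·BCB·CAD·BCB·CAD·CD·AAA·CAD·AAA·CD·CD·CD·CAD·CD·AAA·CD·CD·CD·CAD·AAA·CAD·AAA·CAD·AAA
    A ↦ CD
    B ↦ BCB
    C ↦ CAD
    D ↦ AAA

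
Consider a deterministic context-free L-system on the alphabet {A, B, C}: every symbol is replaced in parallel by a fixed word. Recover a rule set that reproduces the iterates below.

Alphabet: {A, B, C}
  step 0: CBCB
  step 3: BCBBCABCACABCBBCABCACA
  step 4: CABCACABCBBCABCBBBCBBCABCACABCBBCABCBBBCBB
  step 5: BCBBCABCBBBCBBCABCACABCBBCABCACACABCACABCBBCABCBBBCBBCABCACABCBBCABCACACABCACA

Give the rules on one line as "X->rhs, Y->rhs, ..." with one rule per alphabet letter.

A->CBB, B->CA, C->B

  step 4 ⇒ step 5: CABCACABCBBCABCBBBCBBCABCACABCBBCABCBBBCBB ⇒ B·CBB·CA·B·CBB·B·CBB·CA·B·CA·CA·B·CBB·CA·B·CA·CA·CA·B·CA·CA·B·CBB·CA·B·CBB·B·CBB·CA·B·CA·CA·B·CBB·CA·B·CA·CA·CA·B·CA·CA
    A ↦ CBB
    B ↦ CA
    C ↦ B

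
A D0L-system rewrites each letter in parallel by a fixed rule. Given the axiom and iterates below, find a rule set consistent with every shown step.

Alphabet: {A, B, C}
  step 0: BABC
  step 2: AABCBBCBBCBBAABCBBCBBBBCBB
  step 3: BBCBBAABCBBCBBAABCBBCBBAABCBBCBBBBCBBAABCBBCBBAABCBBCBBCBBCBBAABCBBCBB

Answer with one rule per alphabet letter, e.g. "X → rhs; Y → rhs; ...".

  step 2 ⇒ step 3: AABCBBCBBCBBAABCBBCBBBBCBB ⇒ B·B·CBB·AAB·CBB·CBB·AAB·CBB·CBB·AAB·CBB·CBB·B·B·CBB·AAB·CBB·CBB·AAB·CBB·CBB·CBB·CBB·AAB·CBB·CBB
    A ↦ B
    B ↦ CBB
    C ↦ AAB

A->B, B->CBB, C->AAB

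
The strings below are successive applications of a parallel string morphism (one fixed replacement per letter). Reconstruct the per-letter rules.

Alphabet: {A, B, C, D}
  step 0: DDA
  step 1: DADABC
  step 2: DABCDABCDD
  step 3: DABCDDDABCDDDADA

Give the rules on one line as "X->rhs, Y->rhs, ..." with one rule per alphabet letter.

A->BC, B->D, C->D, D->DA

  step 2 ⇒ step 3: DABCDABCDD ⇒ DA·BC·D·D·DA·BC·D·D·DA·DA
    A ↦ BC
    B ↦ D
    C ↦ D
    D ↦ DA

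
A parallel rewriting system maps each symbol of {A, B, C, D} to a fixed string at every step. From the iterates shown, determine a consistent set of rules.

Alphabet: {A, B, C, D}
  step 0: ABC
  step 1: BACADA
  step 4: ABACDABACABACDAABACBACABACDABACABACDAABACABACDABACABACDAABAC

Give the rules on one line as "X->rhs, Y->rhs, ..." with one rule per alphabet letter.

A->BAC, B->A, C->DA, D->A

  step 0 ⇒ step 1: ABC ⇒ BAC·A·DA
    A ↦ BAC
    B ↦ A
    C ↦ DA
    D ↦ A  (constrained at step 1)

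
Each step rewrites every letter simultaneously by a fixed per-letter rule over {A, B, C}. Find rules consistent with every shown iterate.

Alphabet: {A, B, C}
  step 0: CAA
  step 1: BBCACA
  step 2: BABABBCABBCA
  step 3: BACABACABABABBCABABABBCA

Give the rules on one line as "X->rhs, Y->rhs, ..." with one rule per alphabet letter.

A->CA, B->BA, C->BB

  step 2 ⇒ step 3: BABABBCABBCA ⇒ BA·CA·BA·CA·BA·BA·BB·CA·BA·BA·BB·CA
    A ↦ CA
    B ↦ BA
    C ↦ BB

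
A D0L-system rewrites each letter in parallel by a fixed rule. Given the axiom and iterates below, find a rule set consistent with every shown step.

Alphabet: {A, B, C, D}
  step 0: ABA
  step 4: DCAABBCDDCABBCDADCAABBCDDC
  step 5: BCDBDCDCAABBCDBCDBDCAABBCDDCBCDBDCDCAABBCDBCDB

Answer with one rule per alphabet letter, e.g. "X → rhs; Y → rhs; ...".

A->DC, B->A, C->B, D->BCD

  step 4 ⇒ step 5: DCAABBCDDCABBCDADCAABBCDDC ⇒ BCD·B·DC·DC·A·A·B·BCD·BCD·B·DC·A·A·B·BCD·DC·BCD·B·DC·DC·A·A·B·BCD·BCD·B
    A ↦ DC
    B ↦ A
    C ↦ B
    D ↦ BCD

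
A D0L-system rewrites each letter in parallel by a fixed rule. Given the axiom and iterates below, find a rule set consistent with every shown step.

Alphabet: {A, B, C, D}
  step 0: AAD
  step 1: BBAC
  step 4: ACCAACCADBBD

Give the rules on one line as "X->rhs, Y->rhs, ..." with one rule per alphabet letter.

A->B, B->CA, C->D, D->AC

  step 0 ⇒ step 1: AAD ⇒ B·B·AC
    A ↦ B
    D ↦ AC
    B ↦ CA  (constrained at step 1)
    C ↦ D  (constrained at step 1)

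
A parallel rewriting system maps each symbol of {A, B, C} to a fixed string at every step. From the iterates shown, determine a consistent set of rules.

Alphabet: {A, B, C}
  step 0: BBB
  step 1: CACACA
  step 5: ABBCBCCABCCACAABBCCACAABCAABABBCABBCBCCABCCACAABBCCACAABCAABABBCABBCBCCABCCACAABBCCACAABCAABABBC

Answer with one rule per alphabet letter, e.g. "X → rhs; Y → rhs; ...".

  step 0 ⇒ step 1: BBB ⇒ CA·CA·CA
    B ↦ CA
    A ↦ BC  (constrained at step 1)
    C ↦ AB  (constrained at step 1)

A->BC, B->CA, C->AB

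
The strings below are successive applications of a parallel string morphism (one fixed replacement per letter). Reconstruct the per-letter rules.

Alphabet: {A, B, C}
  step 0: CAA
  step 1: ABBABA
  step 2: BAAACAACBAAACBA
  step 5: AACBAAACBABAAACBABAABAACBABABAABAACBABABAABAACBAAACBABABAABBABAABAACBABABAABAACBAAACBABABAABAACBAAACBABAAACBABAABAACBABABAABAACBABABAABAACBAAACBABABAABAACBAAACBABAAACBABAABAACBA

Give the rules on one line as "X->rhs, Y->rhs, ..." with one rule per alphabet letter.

A->BA, B->AAC, C->AB

  step 1 ⇒ step 2: ABBABA ⇒ BA·AAC·AAC·BA·AAC·BA
    A ↦ BA
    B ↦ AAC
  step 0 ⇒ step 1: CAA ⇒ AB·BA·BA
    C ↦ AB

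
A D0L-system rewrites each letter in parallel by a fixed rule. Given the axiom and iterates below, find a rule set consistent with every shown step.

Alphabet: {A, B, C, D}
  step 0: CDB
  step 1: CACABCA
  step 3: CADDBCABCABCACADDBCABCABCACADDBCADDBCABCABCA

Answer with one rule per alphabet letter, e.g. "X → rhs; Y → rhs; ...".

  step 0 ⇒ step 1: CDB ⇒ CA·CAB·CA
    B ↦ CA
    C ↦ CA
    D ↦ CAB
    A ↦ DDB  (constrained at step 1)

A->DDB, B->CA, C->CA, D->CAB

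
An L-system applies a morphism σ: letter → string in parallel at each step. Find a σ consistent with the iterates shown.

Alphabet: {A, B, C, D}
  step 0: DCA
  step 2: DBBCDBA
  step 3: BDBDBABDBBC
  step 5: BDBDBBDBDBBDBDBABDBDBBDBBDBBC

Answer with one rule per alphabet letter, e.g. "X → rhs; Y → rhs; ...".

  step 2 ⇒ step 3: DBBCDBA ⇒ B·DB·DB·A·B·DB·BC
    A ↦ BC
    B ↦ DB
    C ↦ A
    D ↦ B

A->BC, B->DB, C->A, D->B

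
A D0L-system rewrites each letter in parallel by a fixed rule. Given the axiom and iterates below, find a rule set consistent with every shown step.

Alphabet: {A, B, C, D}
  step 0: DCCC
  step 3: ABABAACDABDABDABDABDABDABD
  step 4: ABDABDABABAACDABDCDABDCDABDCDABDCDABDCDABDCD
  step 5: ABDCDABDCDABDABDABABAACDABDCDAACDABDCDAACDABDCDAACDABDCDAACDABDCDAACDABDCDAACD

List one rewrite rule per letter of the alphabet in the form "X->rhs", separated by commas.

  step 4 ⇒ step 5: ABDABDABABAACDABDCDABDCDABDCDABDCDABDCDABDCD ⇒ AB·D·CD·AB·D·CD·AB·D·AB·D·AB·AB·AA·CD·AB·D·CD·AA·CD·AB·D·CD·AA·CD·AB·D·CD·AA·CD·AB·D·CD·AA·CD·AB·D·CD·AA·CD·AB·D·CD·AA·CD
    A ↦ AB
    B ↦ D
    C ↦ AA
    D ↦ CD

A->AB, B->D, C->AA, D->CD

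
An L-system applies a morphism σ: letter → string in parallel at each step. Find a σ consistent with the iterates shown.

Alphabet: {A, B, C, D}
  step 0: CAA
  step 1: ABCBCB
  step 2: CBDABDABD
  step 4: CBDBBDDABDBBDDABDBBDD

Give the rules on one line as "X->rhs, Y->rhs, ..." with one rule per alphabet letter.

  step 1 ⇒ step 2: ABCBCB ⇒ CB·D·AB·D·AB·D
    A ↦ CB
    B ↦ D
    C ↦ AB
    D ↦ BB  (constrained at step 2)

A->CB, B->D, C->AB, D->BB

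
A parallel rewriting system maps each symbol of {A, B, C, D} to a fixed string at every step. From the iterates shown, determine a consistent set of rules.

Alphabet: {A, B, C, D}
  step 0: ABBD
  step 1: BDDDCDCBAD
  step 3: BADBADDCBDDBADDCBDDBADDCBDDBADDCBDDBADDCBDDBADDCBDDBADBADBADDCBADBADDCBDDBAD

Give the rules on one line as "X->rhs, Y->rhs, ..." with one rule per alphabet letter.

  step 0 ⇒ step 1: ABBD ⇒ BDD·DC·DC·BAD
    A ↦ BDD
    B ↦ DC
    D ↦ BAD
    C ↦ BAD  (constrained at step 1)

A->BDD, B->DC, C->BAD, D->BAD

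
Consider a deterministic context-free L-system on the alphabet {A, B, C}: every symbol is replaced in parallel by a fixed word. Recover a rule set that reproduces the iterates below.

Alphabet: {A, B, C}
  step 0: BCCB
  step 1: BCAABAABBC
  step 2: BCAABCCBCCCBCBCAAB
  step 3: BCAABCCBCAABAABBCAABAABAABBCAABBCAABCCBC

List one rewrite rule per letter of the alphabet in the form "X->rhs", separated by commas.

A->C, B->BC, C->AAB

  step 2 ⇒ step 3: BCAABCCBCCCBCBCAAB ⇒ BC·AAB·C·C·BC·AAB·AAB·BC·AAB·AAB·AAB·BC·AAB·BC·AAB·C·C·BC
    A ↦ C
    B ↦ BC
    C ↦ AAB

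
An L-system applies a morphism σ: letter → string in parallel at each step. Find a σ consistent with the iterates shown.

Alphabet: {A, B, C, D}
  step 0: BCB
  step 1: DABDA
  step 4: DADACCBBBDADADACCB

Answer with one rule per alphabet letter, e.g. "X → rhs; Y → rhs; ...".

  step 0 ⇒ step 1: BCB ⇒ DA·B·DA
    B ↦ DA
    C ↦ B
    A ↦ CB  (constrained at step 1)
    D ↦ C  (constrained at step 1)

A->CB, B->DA, C->B, D->C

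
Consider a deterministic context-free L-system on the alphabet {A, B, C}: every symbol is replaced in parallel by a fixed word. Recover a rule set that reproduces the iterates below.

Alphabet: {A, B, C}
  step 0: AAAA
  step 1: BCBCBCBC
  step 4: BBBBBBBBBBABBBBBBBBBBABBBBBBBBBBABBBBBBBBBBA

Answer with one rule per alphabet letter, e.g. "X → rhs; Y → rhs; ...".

A->BC, B->BB, C->A

  step 0 ⇒ step 1: AAAA ⇒ BC·BC·BC·BC
    A ↦ BC
    B ↦ BB  (constrained at step 1)
    C ↦ A  (constrained at step 1)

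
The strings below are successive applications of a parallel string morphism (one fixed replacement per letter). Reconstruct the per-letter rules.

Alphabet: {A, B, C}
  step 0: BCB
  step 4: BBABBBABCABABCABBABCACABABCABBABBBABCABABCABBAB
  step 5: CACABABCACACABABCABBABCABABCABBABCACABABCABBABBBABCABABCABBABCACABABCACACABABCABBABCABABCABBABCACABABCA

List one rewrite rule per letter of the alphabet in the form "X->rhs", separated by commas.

  step 4 ⇒ step 5: BBABBBABCABABCABBABCACABABCABBABBBABCABABCABBAB ⇒ CA·CA·BAB·CA·CA·CA·BAB·CA·B·BAB·CA·BAB·CA·B·BAB·CA·CA·BAB·CA·B·BAB·B·BAB·CA·BAB·CA·B·BAB·CA·CA·BAB·CA·CA·CA·BAB·CA·B·BAB·CA·BAB·CA·B·BAB·CA·CA·BAB·CA
    A ↦ BAB
    B ↦ CA
    C ↦ B

A->BAB, B->CA, C->B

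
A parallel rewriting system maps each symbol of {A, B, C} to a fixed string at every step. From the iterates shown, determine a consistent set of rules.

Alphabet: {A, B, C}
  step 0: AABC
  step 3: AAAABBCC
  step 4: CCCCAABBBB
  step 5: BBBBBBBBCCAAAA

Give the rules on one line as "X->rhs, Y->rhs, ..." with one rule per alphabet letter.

  step 4 ⇒ step 5: CCCCAABBBB ⇒ BB·BB·BB·BB·C·C·A·A·A·A
    A ↦ C
    B ↦ A
    C ↦ BB

A->C, B->A, C->BB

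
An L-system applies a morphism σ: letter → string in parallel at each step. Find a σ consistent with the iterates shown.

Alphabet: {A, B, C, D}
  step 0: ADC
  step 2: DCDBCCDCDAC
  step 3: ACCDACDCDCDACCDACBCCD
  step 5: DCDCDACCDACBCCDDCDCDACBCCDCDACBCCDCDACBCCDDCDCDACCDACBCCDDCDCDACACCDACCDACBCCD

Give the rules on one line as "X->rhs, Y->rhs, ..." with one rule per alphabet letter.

A->BC, B->D, C->CD, D->AC

  step 2 ⇒ step 3: DCDBCCDCDAC ⇒ AC·CD·AC·D·CD·CD·AC·CD·AC·BC·CD
    A ↦ BC
    B ↦ D
    C ↦ CD
    D ↦ AC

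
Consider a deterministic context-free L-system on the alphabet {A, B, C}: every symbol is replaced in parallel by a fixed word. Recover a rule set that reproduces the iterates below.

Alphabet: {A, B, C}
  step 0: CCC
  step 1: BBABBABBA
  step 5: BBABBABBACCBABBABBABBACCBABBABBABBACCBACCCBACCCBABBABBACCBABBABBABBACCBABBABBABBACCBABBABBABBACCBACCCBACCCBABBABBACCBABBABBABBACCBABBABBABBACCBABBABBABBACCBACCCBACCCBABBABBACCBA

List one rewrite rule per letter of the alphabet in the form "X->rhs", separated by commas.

A->CBA, B->C, C->BBA

  step 0 ⇒ step 1: CCC ⇒ BBA·BBA·BBA
    C ↦ BBA
    A ↦ CBA  (constrained at step 1)
    B ↦ C  (constrained at step 1)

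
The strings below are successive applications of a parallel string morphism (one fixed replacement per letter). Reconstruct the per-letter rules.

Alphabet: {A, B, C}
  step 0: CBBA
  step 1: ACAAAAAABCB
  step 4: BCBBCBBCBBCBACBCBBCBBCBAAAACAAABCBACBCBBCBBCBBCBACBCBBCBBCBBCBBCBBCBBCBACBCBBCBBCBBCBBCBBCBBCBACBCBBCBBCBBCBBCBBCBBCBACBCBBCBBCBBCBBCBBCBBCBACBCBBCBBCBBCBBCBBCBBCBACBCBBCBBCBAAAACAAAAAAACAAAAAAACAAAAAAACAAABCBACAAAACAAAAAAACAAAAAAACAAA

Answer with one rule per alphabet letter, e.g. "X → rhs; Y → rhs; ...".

  step 0 ⇒ step 1: CBBA ⇒ AC·AAA·AAA·BCB
    A ↦ BCB
    B ↦ AAA
    C ↦ AC

A->BCB, B->AAA, C->AC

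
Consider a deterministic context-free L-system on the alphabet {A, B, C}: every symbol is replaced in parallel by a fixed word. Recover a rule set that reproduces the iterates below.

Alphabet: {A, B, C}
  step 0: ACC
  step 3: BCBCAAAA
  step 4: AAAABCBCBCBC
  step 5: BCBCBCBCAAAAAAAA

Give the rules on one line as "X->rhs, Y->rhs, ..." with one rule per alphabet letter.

  step 4 ⇒ step 5: AAAABCBCBCBC ⇒ BC·BC·BC·BC·A·A·A·A·A·A·A·A
    A ↦ BC
    B ↦ A
    C ↦ A

A->BC, B->A, C->A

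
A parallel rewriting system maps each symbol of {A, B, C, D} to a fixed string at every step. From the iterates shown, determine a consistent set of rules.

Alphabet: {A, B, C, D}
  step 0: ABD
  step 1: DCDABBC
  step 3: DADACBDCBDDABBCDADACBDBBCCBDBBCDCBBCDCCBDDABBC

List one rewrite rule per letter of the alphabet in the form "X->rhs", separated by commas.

A->DC, B->DA, C->CBD, D->BBC

  step 0 ⇒ step 1: ABD ⇒ DC·DA·BBC
    A ↦ DC
    B ↦ DA
    D ↦ BBC
    C ↦ CBD  (constrained at step 1)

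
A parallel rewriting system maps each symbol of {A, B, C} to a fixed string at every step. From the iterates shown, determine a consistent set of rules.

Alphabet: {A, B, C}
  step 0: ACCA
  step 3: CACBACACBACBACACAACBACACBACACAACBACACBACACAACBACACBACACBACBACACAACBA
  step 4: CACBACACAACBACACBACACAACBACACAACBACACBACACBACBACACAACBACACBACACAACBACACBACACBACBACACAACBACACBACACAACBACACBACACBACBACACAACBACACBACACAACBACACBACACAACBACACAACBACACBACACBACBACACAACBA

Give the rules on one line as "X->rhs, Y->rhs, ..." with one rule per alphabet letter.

A->CBA, B->CAA, C->CA

  step 3 ⇒ step 4: CACBACACBACBACACAACBACACBACACAACBACACBACACAACBACACBACACBACBACACAACBA ⇒ CA·CBA·CA·CAA·CBA·CA·CBA·CA·CAA·CBA·CA·CAA·CBA·CA·CBA·CA·CBA·CBA·CA·CAA·CBA·CA·CBA·CA·CAA·CBA·CA·CBA·CA·CBA·CBA·CA·CAA·CBA·CA·CBA·CA·CAA·CBA·CA·CBA·CA·CBA·CBA·CA·CAA·CBA·CA·CBA·CA·CAA·CBA·CA·CBA·CA·CAA·CBA·CA·CAA·CBA·CA·CBA·CA·CBA·CBA·CA·CAA·CBA
    A ↦ CBA
    B ↦ CAA
    C ↦ CA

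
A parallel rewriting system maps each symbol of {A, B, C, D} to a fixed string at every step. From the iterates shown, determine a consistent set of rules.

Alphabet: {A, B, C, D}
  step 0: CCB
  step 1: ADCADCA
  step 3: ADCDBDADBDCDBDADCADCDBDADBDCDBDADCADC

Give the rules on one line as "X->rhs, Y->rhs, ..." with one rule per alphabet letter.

  step 0 ⇒ step 1: CCB ⇒ ADC·ADC·A
    B ↦ A
    C ↦ ADC
    A ↦ C  (constrained at step 1)
    D ↦ DBD  (constrained at step 1)

A->C, B->A, C->ADC, D->DBD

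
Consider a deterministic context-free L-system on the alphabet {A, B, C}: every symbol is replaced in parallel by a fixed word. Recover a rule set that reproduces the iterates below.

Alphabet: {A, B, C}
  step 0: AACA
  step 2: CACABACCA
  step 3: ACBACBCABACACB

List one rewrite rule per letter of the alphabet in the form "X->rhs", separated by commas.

  step 2 ⇒ step 3: CACABACCA ⇒ AC·B·AC·B·CA·B·AC·AC·B
    A ↦ B
    B ↦ CA
    C ↦ AC

A->B, B->CA, C->AC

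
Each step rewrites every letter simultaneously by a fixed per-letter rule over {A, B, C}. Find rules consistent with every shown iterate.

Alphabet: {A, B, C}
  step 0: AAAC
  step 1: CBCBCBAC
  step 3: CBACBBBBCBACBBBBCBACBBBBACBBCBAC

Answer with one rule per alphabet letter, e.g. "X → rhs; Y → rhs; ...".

  step 0 ⇒ step 1: AAAC ⇒ CB·CB·CB·AC
    A ↦ CB
    C ↦ AC
    B ↦ BB  (constrained at step 1)

A->CB, B->BB, C->AC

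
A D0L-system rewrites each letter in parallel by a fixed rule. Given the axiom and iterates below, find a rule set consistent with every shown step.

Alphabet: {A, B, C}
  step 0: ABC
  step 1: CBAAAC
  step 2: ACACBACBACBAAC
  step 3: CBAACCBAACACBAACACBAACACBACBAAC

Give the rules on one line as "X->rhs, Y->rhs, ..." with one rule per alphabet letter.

  step 2 ⇒ step 3: ACACBACBACBAAC ⇒ CBA·AC·CBA·AC·A·CBA·AC·A·CBA·AC·A·CBA·CBA·AC
    A ↦ CBA
    B ↦ A
    C ↦ AC

A->CBA, B->A, C->AC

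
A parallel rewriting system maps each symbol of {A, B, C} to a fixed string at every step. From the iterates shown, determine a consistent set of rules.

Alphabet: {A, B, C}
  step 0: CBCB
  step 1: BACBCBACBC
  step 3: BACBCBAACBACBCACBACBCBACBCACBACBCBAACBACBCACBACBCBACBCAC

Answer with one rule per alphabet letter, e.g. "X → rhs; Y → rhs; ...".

A->AC, B->CBC, C->BA

  step 0 ⇒ step 1: CBCB ⇒ BA·CBC·BA·CBC
    B ↦ CBC
    C ↦ BA
    A ↦ AC  (constrained at step 1)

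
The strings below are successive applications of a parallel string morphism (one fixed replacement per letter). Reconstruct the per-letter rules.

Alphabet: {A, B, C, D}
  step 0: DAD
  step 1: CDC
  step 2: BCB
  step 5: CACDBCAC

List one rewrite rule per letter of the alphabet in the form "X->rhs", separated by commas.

  step 1 ⇒ step 2: CDC ⇒ B·C·B
    C ↦ B
    D ↦ C
  step 0 ⇒ step 1: DAD ⇒ C·D·C
    A ↦ D
    B ↦ AC  (constrained at step 2)

A->D, B->AC, C->B, D->C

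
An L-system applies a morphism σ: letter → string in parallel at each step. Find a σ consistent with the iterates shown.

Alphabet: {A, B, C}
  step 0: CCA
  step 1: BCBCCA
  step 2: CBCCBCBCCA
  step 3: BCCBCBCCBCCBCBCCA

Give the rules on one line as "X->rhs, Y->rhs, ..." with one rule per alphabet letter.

A->CA, B->C, C->BC

  step 2 ⇒ step 3: CBCCBCBCCA ⇒ BC·C·BC·BC·C·BC·C·BC·BC·CA
    A ↦ CA
    B ↦ C
    C ↦ BC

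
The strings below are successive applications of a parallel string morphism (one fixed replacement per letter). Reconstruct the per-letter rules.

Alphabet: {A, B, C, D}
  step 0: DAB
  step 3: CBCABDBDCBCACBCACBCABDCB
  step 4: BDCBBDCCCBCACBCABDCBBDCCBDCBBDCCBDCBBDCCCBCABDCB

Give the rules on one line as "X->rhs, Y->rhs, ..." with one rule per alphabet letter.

  step 3 ⇒ step 4: CBCABDBDCBCACBCACBCABDCB ⇒ BD·CB·BD·CC·CB·CA·CB·CA·BD·CB·BD·CC·BD·CB·BD·CC·BD·CB·BD·CC·CB·CA·BD·CB
    A ↦ CC
    B ↦ CB
    C ↦ BD
    D ↦ CA

A->CC, B->CB, C->BD, D->CA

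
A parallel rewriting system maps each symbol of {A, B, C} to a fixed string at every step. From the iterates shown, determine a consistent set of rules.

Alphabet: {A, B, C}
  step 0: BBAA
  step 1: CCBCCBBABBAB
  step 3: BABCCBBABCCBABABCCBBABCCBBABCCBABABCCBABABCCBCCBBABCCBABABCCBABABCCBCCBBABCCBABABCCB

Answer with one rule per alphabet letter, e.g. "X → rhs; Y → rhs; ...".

  step 0 ⇒ step 1: BBAA ⇒ CCB·CCB·BAB·BAB
    A ↦ BAB
    B ↦ CCB
    C ↦ AB  (constrained at step 1)

A->BAB, B->CCB, C->AB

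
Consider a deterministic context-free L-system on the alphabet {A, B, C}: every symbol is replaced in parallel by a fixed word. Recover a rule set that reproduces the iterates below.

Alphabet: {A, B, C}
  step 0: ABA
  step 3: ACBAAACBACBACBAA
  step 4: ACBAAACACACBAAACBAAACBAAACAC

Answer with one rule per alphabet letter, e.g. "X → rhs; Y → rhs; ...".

A->AC, B->AA, C->B

  step 3 ⇒ step 4: ACBAAACBACBACBAA ⇒ AC·B·AA·AC·AC·AC·B·AA·AC·B·AA·AC·B·AA·AC·AC
    A ↦ AC
    B ↦ AA
    C ↦ B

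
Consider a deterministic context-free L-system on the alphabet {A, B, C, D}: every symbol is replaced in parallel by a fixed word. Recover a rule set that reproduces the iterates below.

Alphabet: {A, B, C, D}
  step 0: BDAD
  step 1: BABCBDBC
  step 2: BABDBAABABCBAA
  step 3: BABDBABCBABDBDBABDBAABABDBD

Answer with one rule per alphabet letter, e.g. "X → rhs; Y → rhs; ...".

A->BD, B->BA, C->A, D->BC

  step 2 ⇒ step 3: BABDBAABABCBAA ⇒ BA·BD·BA·BC·BA·BD·BD·BA·BD·BA·A·BA·BD·BD
    A ↦ BD
    B ↦ BA
    C ↦ A
    D ↦ BC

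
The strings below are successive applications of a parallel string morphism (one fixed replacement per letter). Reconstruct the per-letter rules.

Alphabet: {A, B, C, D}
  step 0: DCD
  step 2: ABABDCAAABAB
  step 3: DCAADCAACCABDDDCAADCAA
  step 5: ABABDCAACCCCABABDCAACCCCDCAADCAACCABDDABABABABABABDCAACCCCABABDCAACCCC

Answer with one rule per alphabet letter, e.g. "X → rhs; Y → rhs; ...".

A->D, B->CAA, C->AB, D->CC

  step 2 ⇒ step 3: ABABDCAAABAB ⇒ D·CAA·D·CAA·CC·AB·D·D·D·CAA·D·CAA
    A ↦ D
    B ↦ CAA
    C ↦ AB
    D ↦ CC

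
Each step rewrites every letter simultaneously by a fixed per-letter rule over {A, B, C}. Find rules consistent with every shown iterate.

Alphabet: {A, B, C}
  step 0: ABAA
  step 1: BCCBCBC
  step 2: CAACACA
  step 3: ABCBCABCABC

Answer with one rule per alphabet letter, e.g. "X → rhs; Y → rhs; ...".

  step 2 ⇒ step 3: CAACACA ⇒ A·BC·BC·A·BC·A·BC
    A ↦ BC
    C ↦ A
  step 0 ⇒ step 1: ABAA ⇒ BC·C·BC·BC
    B ↦ C

A->BC, B->C, C->A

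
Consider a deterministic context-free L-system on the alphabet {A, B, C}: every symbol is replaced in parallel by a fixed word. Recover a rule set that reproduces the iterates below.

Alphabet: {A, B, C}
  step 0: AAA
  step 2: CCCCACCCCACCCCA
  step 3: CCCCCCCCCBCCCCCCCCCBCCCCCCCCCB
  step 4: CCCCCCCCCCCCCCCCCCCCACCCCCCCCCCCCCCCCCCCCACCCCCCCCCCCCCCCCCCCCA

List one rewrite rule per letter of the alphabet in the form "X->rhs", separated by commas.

A->CB, B->CCA, C->CC

  step 3 ⇒ step 4: CCCCCCCCCBCCCCCCCCCBCCCCCCCCCB ⇒ CC·CC·CC·CC·CC·CC·CC·CC·CC·CCA·CC·CC·CC·CC·CC·CC·CC·CC·CC·CCA·CC·CC·CC·CC·CC·CC·CC·CC·CC·CCA
    B ↦ CCA
    C ↦ CC
  step 2 ⇒ step 3: CCCCACCCCACCCCA ⇒ CC·CC·CC·CC·CB·CC·CC·CC·CC·CB·CC·CC·CC·CC·CB
    A ↦ CB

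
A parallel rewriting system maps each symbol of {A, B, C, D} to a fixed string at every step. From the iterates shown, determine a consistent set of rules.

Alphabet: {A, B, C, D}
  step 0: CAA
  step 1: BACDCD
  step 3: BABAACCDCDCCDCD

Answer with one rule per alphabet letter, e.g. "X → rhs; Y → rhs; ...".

  step 0 ⇒ step 1: CAA ⇒ BA·CD·CD
    A ↦ CD
    C ↦ BA
    B ↦ C  (constrained at step 1)
    D ↦ A  (constrained at step 1)

A->CD, B->C, C->BA, D->A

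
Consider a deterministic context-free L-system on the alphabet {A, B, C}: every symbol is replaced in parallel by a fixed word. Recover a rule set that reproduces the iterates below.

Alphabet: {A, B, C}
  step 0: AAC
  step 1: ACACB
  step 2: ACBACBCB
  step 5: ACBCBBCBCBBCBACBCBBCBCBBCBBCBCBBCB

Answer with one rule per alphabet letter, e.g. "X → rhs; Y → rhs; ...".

  step 1 ⇒ step 2: ACACB ⇒ AC·B·AC·B·CB
    A ↦ AC
    B ↦ CB
    C ↦ B

A->AC, B->CB, C->B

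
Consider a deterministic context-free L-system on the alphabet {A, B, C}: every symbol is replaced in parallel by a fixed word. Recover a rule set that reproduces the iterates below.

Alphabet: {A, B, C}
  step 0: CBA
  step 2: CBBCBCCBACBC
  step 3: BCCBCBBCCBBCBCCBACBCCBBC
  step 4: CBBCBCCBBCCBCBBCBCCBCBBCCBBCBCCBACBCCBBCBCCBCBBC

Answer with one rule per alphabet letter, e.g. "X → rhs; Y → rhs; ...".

  step 3 ⇒ step 4: BCCBCBBCCBBCBCCBACBCCBBC ⇒ CB·BC·BC·CB·BC·CB·CB·BC·BC·CB·CB·BC·CB·BC·BC·CB·AC·BC·CB·BC·BC·CB·CB·BC
    A ↦ AC
    B ↦ CB
    C ↦ BC

A->AC, B->CB, C->BC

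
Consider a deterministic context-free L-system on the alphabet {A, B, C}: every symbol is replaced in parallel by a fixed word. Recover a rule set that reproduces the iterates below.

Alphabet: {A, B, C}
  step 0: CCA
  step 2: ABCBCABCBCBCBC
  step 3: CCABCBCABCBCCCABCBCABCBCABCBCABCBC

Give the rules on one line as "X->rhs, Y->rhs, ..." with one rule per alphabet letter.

A->CC, B->ABC, C->BC

  step 2 ⇒ step 3: ABCBCABCBCBCBC ⇒ CC·ABC·BC·ABC·BC·CC·ABC·BC·ABC·BC·ABC·BC·ABC·BC
    A ↦ CC
    B ↦ ABC
    C ↦ BC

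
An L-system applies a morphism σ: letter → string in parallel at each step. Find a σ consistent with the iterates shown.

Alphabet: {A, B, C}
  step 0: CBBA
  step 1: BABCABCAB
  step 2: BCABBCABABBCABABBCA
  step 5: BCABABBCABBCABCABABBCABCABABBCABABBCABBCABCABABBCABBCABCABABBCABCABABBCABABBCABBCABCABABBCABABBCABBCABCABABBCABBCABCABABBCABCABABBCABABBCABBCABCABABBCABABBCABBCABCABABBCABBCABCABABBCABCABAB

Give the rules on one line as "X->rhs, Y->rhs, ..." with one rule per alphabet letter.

  step 1 ⇒ step 2: BABCABCAB ⇒ BCA·B·BCA·BA·B·BCA·BA·B·BCA
    A ↦ B
    B ↦ BCA
    C ↦ BA

A->B, B->BCA, C->BA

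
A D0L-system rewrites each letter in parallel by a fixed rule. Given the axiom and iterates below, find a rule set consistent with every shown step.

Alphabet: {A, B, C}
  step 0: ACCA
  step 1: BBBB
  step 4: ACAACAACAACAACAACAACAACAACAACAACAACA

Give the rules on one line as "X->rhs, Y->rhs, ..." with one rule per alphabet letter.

  step 0 ⇒ step 1: ACCA ⇒ B·B·B·B
    A ↦ B
    C ↦ B
    B ↦ ACA  (constrained at step 1)

A->B, B->ACA, C->B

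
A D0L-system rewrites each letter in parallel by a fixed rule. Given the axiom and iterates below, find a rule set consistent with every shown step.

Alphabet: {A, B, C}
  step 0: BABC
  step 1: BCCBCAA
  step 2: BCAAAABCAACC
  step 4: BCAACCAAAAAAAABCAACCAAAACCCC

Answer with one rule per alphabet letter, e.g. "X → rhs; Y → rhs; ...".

  step 1 ⇒ step 2: BCCBCAA ⇒ BC·AA·AA·BC·AA·C·C
    A ↦ C
    B ↦ BC
    C ↦ AA

A->C, B->BC, C->AA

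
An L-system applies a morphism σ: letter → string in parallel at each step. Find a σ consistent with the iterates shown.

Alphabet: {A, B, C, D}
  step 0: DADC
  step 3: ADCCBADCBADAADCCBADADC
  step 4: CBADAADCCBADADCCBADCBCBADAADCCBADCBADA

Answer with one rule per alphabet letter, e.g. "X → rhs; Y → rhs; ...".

A->CB, B->DC, C->A, D->AD

  step 3 ⇒ step 4: ADCCBADCBADAADCCBADADC ⇒ CB·AD·A·A·DC·CB·AD·A·DC·CB·AD·CB·CB·AD·A·A·DC·CB·AD·CB·AD·A
    A ↦ CB
    B ↦ DC
    C ↦ A
    D ↦ AD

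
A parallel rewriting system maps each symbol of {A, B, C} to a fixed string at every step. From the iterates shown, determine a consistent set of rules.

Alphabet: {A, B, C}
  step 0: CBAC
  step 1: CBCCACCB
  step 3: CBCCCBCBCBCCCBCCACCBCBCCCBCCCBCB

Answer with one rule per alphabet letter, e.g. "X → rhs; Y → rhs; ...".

A->AC, B->CC, C->CB

  step 0 ⇒ step 1: CBAC ⇒ CB·CC·AC·CB
    A ↦ AC
    B ↦ CC
    C ↦ CB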